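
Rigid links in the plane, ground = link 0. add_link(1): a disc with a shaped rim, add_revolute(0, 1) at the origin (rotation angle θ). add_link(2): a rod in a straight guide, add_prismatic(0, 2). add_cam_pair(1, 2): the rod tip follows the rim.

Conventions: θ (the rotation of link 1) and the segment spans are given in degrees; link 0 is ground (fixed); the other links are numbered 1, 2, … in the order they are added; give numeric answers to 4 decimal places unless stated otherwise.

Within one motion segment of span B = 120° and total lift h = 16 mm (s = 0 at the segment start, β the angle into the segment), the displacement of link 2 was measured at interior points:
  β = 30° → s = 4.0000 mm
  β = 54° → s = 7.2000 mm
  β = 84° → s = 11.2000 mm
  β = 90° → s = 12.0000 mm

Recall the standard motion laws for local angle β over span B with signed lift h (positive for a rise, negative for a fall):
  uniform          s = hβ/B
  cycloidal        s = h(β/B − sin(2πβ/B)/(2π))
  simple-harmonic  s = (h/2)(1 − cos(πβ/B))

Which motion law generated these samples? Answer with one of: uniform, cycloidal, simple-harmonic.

candidates at β/B = r: uniform s = h·r (linear in β); cycloidal s = h·(r − sin(2πr)/(2π)); simple-harmonic s = (h/2)(1 − cos(πr))
β=30°: printed 4.0000 | uniform 4.0000, cycloidal 1.4535, simple-harmonic 2.3431
β=54°: printed 7.2000 | uniform 7.2000, cycloidal 6.4131, simple-harmonic 6.7485
β=84°: printed 11.2000 | uniform 11.2000, cycloidal 13.6218, simple-harmonic 12.7023
β=90°: printed 12.0000 | uniform 12.0000, cycloidal 14.5465, simple-harmonic 13.6569
only one law matches every sample → uniform

uniform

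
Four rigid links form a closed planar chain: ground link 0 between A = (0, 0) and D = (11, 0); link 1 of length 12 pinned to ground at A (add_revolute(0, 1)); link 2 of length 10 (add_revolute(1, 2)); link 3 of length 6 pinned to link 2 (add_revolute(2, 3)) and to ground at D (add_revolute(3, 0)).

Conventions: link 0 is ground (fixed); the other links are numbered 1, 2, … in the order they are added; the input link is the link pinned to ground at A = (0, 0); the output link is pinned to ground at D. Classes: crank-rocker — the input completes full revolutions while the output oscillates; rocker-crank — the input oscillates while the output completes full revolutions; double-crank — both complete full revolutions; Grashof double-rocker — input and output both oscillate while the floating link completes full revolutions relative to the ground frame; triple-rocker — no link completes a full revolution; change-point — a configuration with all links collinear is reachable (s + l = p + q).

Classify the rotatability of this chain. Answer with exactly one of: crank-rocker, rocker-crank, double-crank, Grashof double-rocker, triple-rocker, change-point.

lengths: ground=11, input=12, coupler=10, output=6
sorted: s=6 (shortest), l=12 (longest), p+q=21
s + l = 18 vs p + q = 21
s + l < p + q (Grashof) with shortest = output link → rocker-crank

rocker-crank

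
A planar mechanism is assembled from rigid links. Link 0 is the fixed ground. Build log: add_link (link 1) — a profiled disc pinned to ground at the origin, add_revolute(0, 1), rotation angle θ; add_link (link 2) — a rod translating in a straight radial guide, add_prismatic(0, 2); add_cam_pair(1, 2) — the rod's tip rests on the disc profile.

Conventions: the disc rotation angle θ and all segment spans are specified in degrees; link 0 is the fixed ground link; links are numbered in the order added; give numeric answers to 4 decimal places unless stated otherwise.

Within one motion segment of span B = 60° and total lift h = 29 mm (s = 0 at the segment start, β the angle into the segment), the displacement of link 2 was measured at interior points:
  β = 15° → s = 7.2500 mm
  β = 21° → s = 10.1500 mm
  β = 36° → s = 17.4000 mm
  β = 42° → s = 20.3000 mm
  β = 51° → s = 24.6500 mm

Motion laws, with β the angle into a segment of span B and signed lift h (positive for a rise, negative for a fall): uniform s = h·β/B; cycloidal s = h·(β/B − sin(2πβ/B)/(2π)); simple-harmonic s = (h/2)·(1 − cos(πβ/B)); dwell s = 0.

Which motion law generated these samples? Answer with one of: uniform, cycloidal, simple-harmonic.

candidates at β/B = r: uniform s = h·r (linear in β); cycloidal s = h·(r − sin(2πr)/(2π)); simple-harmonic s = (h/2)(1 − cos(πr))
β=15°: printed 7.2500 | uniform 7.2500, cycloidal 2.6345, simple-harmonic 4.2470
β=21°: printed 10.1500 | uniform 10.1500, cycloidal 6.4160, simple-harmonic 7.9171
β=36°: printed 17.4000 | uniform 17.4000, cycloidal 20.1129, simple-harmonic 18.9807
β=42°: printed 20.3000 | uniform 20.3000, cycloidal 24.6896, simple-harmonic 23.0229
β=51°: printed 24.6500 | uniform 24.6500, cycloidal 28.3840, simple-harmonic 27.4196
only one law matches every sample → uniform

uniform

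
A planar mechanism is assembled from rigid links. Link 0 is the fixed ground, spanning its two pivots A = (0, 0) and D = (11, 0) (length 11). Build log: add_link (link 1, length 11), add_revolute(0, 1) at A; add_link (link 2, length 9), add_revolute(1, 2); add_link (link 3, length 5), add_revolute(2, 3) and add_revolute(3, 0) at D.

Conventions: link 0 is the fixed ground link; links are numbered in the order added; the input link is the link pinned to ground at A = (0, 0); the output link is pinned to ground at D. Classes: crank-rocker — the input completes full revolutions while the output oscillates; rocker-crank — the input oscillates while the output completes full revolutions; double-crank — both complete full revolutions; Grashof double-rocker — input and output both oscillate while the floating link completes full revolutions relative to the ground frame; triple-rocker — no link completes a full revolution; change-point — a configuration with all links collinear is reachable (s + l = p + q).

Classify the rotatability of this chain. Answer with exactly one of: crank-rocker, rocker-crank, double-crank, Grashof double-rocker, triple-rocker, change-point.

lengths: ground=11, input=11, coupler=9, output=5
sorted: s=5 (shortest), l=11 (longest), p+q=20
s + l = 16 vs p + q = 20
s + l < p + q (Grashof) with shortest = output link → rocker-crank

rocker-crank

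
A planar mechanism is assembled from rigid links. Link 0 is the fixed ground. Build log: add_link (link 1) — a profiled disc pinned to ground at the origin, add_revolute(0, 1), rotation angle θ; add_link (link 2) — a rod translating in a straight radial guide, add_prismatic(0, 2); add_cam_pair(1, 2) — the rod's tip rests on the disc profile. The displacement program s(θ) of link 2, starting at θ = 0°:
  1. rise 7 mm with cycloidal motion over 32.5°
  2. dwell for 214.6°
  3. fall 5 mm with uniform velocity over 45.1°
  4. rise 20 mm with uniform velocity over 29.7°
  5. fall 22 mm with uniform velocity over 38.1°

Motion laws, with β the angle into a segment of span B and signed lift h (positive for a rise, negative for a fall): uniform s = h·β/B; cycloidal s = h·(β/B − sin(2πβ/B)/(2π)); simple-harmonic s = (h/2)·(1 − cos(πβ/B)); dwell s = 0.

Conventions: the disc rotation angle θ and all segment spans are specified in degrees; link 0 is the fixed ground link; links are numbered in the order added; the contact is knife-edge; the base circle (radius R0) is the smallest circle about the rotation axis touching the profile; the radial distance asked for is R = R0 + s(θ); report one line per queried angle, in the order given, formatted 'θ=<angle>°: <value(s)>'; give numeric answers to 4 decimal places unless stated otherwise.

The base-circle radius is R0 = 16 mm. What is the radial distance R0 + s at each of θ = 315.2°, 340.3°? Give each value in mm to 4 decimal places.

seg 1 [0°–32.5°] cycloidal, h=7: full span → s += 7 → s = 7.0000
seg 2 [32.5°–247.1°] dwell: s stays 7.0000
seg 3 [247.1°–292.2°] uniform, h=-5: full span → s += -5 → s = 2.0000
seg 4 [292.2°–321.9°] uniform, h=20: θ=315.2° here. β=23, B=29.7. 20·23/29.7 = 15.4882 → s = 17.4882
seg 4 [292.2°–321.9°] uniform, h=20: full span → s += 20 → s = 22.0000
seg 5 [321.9°–360°] uniform, h=-22: θ=340.3° here. β=18.4, B=38.1. -22·18.4/38.1 = -10.6247 → s = 11.3753
θ=315.2°: R = R0 + s = 16 + 17.4882 = 33.4882
θ=340.3°: R = R0 + s = 16 + 11.3753 = 27.3753

θ=315.2°: 33.4882
θ=340.3°: 27.3753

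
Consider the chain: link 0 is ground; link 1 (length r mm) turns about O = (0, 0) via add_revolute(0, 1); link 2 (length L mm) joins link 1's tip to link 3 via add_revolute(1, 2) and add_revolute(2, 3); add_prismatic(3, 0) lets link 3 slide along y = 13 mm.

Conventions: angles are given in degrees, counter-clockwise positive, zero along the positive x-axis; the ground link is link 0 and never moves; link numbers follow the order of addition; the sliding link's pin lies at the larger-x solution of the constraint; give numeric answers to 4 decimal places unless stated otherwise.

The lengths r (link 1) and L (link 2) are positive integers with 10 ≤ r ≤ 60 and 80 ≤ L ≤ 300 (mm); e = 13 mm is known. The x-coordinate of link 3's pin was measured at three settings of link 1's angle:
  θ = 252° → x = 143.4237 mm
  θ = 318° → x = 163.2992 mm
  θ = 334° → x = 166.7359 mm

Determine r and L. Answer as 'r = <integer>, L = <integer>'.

constraint per measurement: (x − r cos θ)² + (r sin θ − e)² = L²
subtracting the θ₁ and θ₂ equations cancels the r² and L² terms:
r = (x₁² − x₂²) / (2[(x₁cos θ₁ + e sin θ₁) − (x₂cos θ₂ + e sin θ₂)]) = 18.0001 → r = 18
L² = (x₁ − r cos θ₁)² + (r sin θ₁ − e)² = 23103.9852 → L = 152.0000 → L = 152
check at θ₃=334°: x = 166.7359 (printed 166.7359) ✓

r = 18, L = 152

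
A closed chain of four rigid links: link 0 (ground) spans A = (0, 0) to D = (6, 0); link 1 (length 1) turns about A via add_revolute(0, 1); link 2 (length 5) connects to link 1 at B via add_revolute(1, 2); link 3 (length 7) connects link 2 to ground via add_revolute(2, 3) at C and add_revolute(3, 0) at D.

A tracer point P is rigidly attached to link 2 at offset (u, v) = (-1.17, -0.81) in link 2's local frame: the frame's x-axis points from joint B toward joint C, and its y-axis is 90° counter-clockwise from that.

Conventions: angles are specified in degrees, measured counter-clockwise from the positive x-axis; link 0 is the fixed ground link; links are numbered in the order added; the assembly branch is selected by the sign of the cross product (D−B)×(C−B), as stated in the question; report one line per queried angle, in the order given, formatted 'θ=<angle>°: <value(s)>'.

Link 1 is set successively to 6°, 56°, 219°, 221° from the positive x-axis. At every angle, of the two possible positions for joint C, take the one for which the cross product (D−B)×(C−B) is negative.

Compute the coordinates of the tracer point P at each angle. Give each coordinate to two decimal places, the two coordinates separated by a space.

A=(0,0), D=(6.00,0)
θ=6°: B = A + 1.00·(cos6°, sin6°) = (0.9945, 0.1045)
θ=6°: |BD| = 5.0066
θ=6°: circle(B,5.00) ∩ circle(D,7.00): a=0.1064, h=4.9989
θ=6°:   candidates: C₊=(1.2053,5.1001) cross=25.027; C₋=(0.9966,-4.8955) cross=-25.027
θ=6°:   branch - wants cross < 0 → take C=(0.9966,-4.8955) (cross=-25.027)
θ=6°: ex = (C−B)/|BC| = (0.0004,-1.0000); ey = (1.0000,0.0004)
θ=6°: P = B + -1.17·ex + -0.81·ey = (0.1840,1.2742)
θ=56°: B = A + 1.00·(cos56°, sin56°) = (0.5592, 0.8290)
θ=56°: |BD| = 5.5036
θ=56°: circle(B,5.00) ∩ circle(D,7.00): a=0.5714, h=4.9672
θ=56°:   candidates: C₊=(1.8723,5.6535) cross=27.338; C₋=(0.3758,-4.1676) cross=-27.338
θ=56°:   branch - wants cross < 0 → take C=(0.3758,-4.1676) (cross=-27.338)
θ=56°: ex = (C−B)/|BC| = (-0.0367,-0.9993); ey = (0.9993,-0.0367)
θ=56°: P = B + -1.17·ex + -0.81·ey = (-0.2074,2.0280)
θ=219°: B = A + 1.00·(cos219°, sin219°) = (-0.7771, -0.6293)
θ=219°: |BD| = 6.8063
θ=219°: circle(B,5.00) ∩ circle(D,7.00): a=1.6401, h=4.7234
θ=219°:   candidates: C₊=(0.4192,4.2255) cross=32.149; C₋=(1.2926,-5.1808) cross=-32.149
θ=219°:   branch - wants cross < 0 → take C=(1.2926,-5.1808) (cross=-32.149)
θ=219°: ex = (C−B)/|BC| = (0.4140,-0.9103); ey = (0.9103,0.4140)
θ=219°: P = B + -1.17·ex + -0.81·ey = (-1.9988,0.1004)
θ=221°: B = A + 1.00·(cos221°, sin221°) = (-0.7547, -0.6561)
θ=221°: |BD| = 6.7865
θ=221°: circle(B,5.00) ∩ circle(D,7.00): a=1.6250, h=4.7286
θ=221°:   candidates: C₊=(0.4056,4.2074) cross=32.090; C₋=(1.3198,-5.2054) cross=-32.090
θ=221°:   branch - wants cross < 0 → take C=(1.3198,-5.2054) (cross=-32.090)
θ=221°: ex = (C−B)/|BC| = (0.4149,-0.9099); ey = (0.9099,0.4149)
θ=221°: P = B + -1.17·ex + -0.81·ey = (-1.9771,0.0724)

θ=6°: 0.18 1.27
θ=56°: -0.21 2.03
θ=219°: -2.00 0.10
θ=221°: -1.98 0.07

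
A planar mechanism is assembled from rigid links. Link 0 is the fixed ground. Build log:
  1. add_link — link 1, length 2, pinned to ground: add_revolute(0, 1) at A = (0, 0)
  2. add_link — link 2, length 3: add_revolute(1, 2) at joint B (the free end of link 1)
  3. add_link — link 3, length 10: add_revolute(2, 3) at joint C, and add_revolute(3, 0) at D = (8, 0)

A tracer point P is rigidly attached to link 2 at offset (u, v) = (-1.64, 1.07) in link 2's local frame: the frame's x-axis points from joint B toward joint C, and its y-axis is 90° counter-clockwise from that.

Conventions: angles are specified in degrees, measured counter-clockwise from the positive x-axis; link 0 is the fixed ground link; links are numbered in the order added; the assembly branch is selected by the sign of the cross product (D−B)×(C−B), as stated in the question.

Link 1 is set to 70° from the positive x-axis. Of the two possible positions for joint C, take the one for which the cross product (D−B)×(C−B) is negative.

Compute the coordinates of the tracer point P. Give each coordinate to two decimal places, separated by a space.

A=(0,0), D=(8.00,0)
B = A + 2.00·(cos70°, sin70°) = (0.6840, 1.8794)
|BD| = 7.5535
circle(B,3.00) ∩ circle(D,10.00): a=-2.2469, h=1.9878
  candidates: C₊=(-0.9977,4.3637) cross=15.015; C₋=(-1.9868,0.5132) cross=-15.015
  branch - wants cross < 0 → take C=(-1.9868,0.5132) (cross=-15.015)
ex = (C−B)/|BC| = (-0.8903,-0.4554); ey = (0.4554,-0.8903)
P = B + -1.64·ex + 1.07·ey = (2.6314,1.6736)

2.63 1.67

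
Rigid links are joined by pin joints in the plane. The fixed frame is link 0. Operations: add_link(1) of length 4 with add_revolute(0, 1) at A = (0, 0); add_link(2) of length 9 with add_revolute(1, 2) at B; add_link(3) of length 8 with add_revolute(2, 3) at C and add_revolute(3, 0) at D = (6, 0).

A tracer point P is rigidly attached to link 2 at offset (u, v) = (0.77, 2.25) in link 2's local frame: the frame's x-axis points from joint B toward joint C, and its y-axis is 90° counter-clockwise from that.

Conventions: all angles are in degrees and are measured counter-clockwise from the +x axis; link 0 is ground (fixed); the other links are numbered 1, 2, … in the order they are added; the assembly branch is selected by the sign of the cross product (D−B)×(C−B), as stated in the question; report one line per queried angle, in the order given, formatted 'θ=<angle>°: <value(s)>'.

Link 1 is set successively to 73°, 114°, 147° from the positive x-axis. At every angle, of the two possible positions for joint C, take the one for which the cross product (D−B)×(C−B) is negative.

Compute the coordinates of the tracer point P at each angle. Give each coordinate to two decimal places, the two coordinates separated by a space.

A=(0,0), D=(6.00,0)
θ=73°: B = A + 4.00·(cos73°, sin73°) = (1.1695, 3.8252)
θ=73°: |BD| = 6.1617
θ=73°: circle(B,9.00) ∩ circle(D,8.00): a=4.4603, h=7.8170
θ=73°:   candidates: C₊=(9.5191,7.1844) cross=48.166; C₋=(-0.1866,-5.0720) cross=-48.166
θ=73°:   branch - wants cross < 0 → take C=(-0.1866,-5.0720) (cross=-48.166)
θ=73°: ex = (C−B)/|BC| = (-0.1507,-0.9886); ey = (0.9886,-0.1507)
θ=73°: P = B + 0.77·ex + 2.25·ey = (3.2778,2.7250)
θ=114°: B = A + 4.00·(cos114°, sin114°) = (-1.6269, 3.6542)
θ=114°: |BD| = 8.4571
θ=114°: circle(B,9.00) ∩ circle(D,8.00): a=5.2336, h=7.3218
θ=114°:   candidates: C₊=(6.2566,7.9959) cross=61.922; C₋=(-0.0707,-5.2102) cross=-61.922
θ=114°:   branch - wants cross < 0 → take C=(-0.0707,-5.2102) (cross=-61.922)
θ=114°: ex = (C−B)/|BC| = (0.1729,-0.9849); ey = (0.9849,0.1729)
θ=114°: P = B + 0.77·ex + 2.25·ey = (0.7223,3.2848)
θ=147°: B = A + 4.00·(cos147°, sin147°) = (-3.3547, 2.1786)
θ=147°: |BD| = 9.6050
θ=147°: circle(B,9.00) ∩ circle(D,8.00): a=5.6875, h=6.9752
θ=147°:   candidates: C₊=(3.7666,7.6819) cross=66.996; C₋=(0.6025,-5.9048) cross=-66.996
θ=147°:   branch - wants cross < 0 → take C=(0.6025,-5.9048) (cross=-66.996)
θ=147°: ex = (C−B)/|BC| = (0.4397,-0.8982); ey = (0.8982,0.4397)
θ=147°: P = B + 0.77·ex + 2.25·ey = (-0.9953,2.4763)

θ=73°: 3.28 2.72
θ=114°: 0.72 3.28
θ=147°: -1.00 2.48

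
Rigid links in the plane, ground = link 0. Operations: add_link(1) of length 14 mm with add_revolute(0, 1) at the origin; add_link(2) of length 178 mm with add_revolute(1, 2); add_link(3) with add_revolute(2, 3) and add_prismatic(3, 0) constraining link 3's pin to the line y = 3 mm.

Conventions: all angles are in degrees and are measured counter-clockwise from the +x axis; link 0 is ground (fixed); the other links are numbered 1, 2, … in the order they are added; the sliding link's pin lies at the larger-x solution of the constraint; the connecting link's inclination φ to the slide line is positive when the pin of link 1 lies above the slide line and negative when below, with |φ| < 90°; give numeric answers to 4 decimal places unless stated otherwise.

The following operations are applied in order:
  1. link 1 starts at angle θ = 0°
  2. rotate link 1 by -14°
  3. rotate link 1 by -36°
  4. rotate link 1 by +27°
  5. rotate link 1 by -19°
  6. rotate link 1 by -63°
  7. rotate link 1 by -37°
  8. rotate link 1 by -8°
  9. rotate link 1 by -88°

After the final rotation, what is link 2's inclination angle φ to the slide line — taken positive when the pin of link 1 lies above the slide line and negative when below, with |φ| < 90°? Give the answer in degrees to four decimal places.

geometry: r = 14 mm, L = 178 mm, e = 3 mm; θ starts at 0°
rotate link 1 by -14°: θ ← 0° -14° = -14°
rotate link 1 by -36°: θ ← -14° -36° = -50°
rotate link 1 by +27°: θ ← -50° +27° = -23°
rotate link 1 by -19°: θ ← -23° -19° = -42°
rotate link 1 by -63°: θ ← -42° -63° = -105°
rotate link 1 by -37°: θ ← -105° -37° = -142°
rotate link 1 by -8°: θ ← -142° -8° = -150°
rotate link 1 by -88°: θ ← -150° -88° = -238°
h = r sin θ − e = 11.872673 − 3 = 8.872673
sin φ = h / L = 8.872673 / 178 = 0.04984648
φ = arcsin(0.04984648) = 2.857177°

2.8572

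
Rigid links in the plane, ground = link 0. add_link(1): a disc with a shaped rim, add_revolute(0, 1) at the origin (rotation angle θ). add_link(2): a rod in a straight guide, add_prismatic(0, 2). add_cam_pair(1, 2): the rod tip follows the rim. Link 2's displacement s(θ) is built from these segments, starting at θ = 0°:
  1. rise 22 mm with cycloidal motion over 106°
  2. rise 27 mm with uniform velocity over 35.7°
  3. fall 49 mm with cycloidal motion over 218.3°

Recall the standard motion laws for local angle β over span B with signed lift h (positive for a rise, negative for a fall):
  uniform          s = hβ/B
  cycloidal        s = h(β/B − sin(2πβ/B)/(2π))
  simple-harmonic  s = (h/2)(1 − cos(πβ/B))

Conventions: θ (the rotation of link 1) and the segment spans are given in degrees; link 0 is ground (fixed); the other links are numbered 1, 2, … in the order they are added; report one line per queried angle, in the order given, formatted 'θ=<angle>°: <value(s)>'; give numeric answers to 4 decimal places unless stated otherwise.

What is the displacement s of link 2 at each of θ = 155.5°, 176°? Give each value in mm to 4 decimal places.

segment 1 (0° to 106°, cycloidal, h = 22) is passed completely: s = 0.0000 + (22) = 22.0000
segment 2 (106° to 141.7°, uniform, h = 27) is passed completely: s = 22.0000 + (27) = 49.0000
θ = 155.5° falls in segment 3 (141.7° to 360°, cycloidal, h = -49): β = 155.5 − 141.7 = 13.8°, B = 218.3°; Δs = -49·(0.0632 − sin(2π·0.0632)/(2π)) = -0.0808; s = 49.0000 − 0.0808 = 48.9192
θ = 176° falls in segment 3 (141.7° to 360°, cycloidal, h = -49): β = 176 − 141.7 = 34.3°, B = 218.3°; Δs = -49·(0.1571 − sin(2π·0.1571)/(2π)) = -1.1911; s = 49.0000 − 1.1911 = 47.8089

θ=155.5°: 48.9192
θ=176°: 47.8089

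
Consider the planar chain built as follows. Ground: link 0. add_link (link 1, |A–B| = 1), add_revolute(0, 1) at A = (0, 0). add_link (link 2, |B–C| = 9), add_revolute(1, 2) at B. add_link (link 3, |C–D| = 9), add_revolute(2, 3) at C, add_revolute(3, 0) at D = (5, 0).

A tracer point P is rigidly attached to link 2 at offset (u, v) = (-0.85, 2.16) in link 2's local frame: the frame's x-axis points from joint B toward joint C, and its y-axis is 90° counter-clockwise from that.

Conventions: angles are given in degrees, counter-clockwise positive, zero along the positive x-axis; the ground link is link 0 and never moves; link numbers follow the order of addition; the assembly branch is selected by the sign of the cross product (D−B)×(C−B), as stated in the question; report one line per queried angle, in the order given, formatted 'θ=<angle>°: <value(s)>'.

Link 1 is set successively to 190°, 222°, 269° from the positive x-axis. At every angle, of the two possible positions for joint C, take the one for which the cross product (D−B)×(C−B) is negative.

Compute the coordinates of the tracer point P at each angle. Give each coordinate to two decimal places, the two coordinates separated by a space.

A=(0,0), D=(5.00,0)
θ=190°: B = A + 1.00·(cos190°, sin190°) = (-0.9848, -0.1736)
θ=190°: |BD| = 5.9873
θ=190°: circle(B,9.00) ∩ circle(D,9.00): a=2.9937, h=8.4875
θ=190°:   candidates: C₊=(1.7614,8.3971) cross=50.818; C₋=(2.2538,-8.5708) cross=-50.818
θ=190°:   branch - wants cross < 0 → take C=(2.2538,-8.5708) (cross=-50.818)
θ=190°: ex = (C−B)/|BC| = (0.3598,-0.9330); ey = (0.9330,0.3598)
θ=190°: P = B + -0.85·ex + 2.16·ey = (0.7246,1.3967)
θ=222°: B = A + 1.00·(cos222°, sin222°) = (-0.7431, -0.6691)
θ=222°: |BD| = 5.7820
θ=222°: circle(B,9.00) ∩ circle(D,9.00): a=2.8910, h=8.5230
θ=222°:   candidates: C₊=(1.1421,8.1312) cross=49.280; C₋=(3.1148,-8.8003) cross=-49.280
θ=222°:   branch - wants cross < 0 → take C=(3.1148,-8.8003) (cross=-49.280)
θ=222°: ex = (C−B)/|BC| = (0.4287,-0.9035); ey = (0.9035,0.4287)
θ=222°: P = B + -0.85·ex + 2.16·ey = (0.8440,1.0247)
θ=269°: B = A + 1.00·(cos269°, sin269°) = (-0.0175, -0.9998)
θ=269°: |BD| = 5.1161
θ=269°: circle(B,9.00) ∩ circle(D,9.00): a=2.5581, h=8.6288
θ=269°:   candidates: C₊=(0.8049,7.9625) cross=44.146; C₋=(4.1776,-8.9623) cross=-44.146
θ=269°:   branch - wants cross < 0 → take C=(4.1776,-8.9623) (cross=-44.146)
θ=269°: ex = (C−B)/|BC| = (0.4661,-0.8847); ey = (0.8847,0.4661)
θ=269°: P = B + -0.85·ex + 2.16·ey = (1.4973,0.7590)

θ=190°: 0.72 1.40
θ=222°: 0.84 1.02
θ=269°: 1.50 0.76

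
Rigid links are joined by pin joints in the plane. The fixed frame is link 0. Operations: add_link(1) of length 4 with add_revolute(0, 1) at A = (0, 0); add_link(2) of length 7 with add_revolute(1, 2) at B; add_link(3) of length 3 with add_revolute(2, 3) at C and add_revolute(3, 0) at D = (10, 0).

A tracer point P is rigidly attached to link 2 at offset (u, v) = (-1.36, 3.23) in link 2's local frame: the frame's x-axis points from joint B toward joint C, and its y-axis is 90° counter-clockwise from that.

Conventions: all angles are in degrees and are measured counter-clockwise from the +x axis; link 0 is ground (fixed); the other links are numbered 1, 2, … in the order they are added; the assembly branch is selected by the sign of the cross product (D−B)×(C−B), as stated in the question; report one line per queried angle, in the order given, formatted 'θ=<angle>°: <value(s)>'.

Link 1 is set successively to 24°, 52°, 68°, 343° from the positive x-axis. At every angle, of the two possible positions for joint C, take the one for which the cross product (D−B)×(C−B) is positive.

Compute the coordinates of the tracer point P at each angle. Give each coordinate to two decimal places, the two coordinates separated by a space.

A=(0,0), D=(10.00,0)
θ=24°: B = A + 4.00·(cos24°, sin24°) = (3.6542, 1.6269)
θ=24°: |BD| = 6.5511
θ=24°: circle(B,7.00) ∩ circle(D,3.00): a=6.3285, h=2.9917
θ=24°:   candidates: C₊=(10.5274,2.9533) cross=19.599; C₋=(9.0414,-2.8427) cross=-19.599
θ=24°:   branch + wants cross > 0 → take C=(10.5274,2.9533) (cross=19.599)
θ=24°: ex = (C−B)/|BC| = (0.9819,0.1895); ey = (-0.1895,0.9819)
θ=24°: P = B + -1.36·ex + 3.23·ey = (1.7068,4.5407)
θ=52°: B = A + 4.00·(cos52°, sin52°) = (2.4626, 3.1520)
θ=52°: |BD| = 8.1699
θ=52°: circle(B,7.00) ∩ circle(D,3.00): a=6.5330, h=2.5141
θ=52°:   candidates: C₊=(9.4598,2.9510) cross=20.540; C₋=(7.5199,-1.6879) cross=-20.540
θ=52°:   branch + wants cross > 0 → take C=(9.4598,2.9510) (cross=20.540)
θ=52°: ex = (C−B)/|BC| = (0.9996,-0.0287); ey = (0.0287,0.9996)
θ=52°: P = B + -1.36·ex + 3.23·ey = (1.1960,6.4198)
θ=68°: B = A + 4.00·(cos68°, sin68°) = (1.4984, 3.7087)
θ=68°: |BD| = 9.2753
θ=68°: circle(B,7.00) ∩ circle(D,3.00): a=6.7939, h=1.6860
θ=68°:   candidates: C₊=(8.3998,2.5376) cross=15.638; C₋=(7.0514,-0.5532) cross=-15.638
θ=68°:   branch + wants cross > 0 → take C=(8.3998,2.5376) (cross=15.638)
θ=68°: ex = (C−B)/|BC| = (0.9859,-0.1673); ey = (0.1673,0.9859)
θ=68°: P = B + -1.36·ex + 3.23·ey = (0.6980,7.1207)
θ=343°: B = A + 4.00·(cos343°, sin343°) = (3.8252, -1.1695)
θ=343°: |BD| = 6.2846
θ=343°: circle(B,7.00) ∩ circle(D,3.00): a=6.3247, h=2.9997
θ=343°:   candidates: C₊=(9.4812,2.9548) cross=18.852; C₋=(10.5976,-2.9399) cross=-18.852
θ=343°:   branch + wants cross > 0 → take C=(9.4812,2.9548) (cross=18.852)
θ=343°: ex = (C−B)/|BC| = (0.8080,0.5892); ey = (-0.5892,0.8080)
θ=343°: P = B + -1.36·ex + 3.23·ey = (0.8233,0.6391)

θ=24°: 1.71 4.54
θ=52°: 1.20 6.42
θ=68°: 0.70 7.12
θ=343°: 0.82 0.64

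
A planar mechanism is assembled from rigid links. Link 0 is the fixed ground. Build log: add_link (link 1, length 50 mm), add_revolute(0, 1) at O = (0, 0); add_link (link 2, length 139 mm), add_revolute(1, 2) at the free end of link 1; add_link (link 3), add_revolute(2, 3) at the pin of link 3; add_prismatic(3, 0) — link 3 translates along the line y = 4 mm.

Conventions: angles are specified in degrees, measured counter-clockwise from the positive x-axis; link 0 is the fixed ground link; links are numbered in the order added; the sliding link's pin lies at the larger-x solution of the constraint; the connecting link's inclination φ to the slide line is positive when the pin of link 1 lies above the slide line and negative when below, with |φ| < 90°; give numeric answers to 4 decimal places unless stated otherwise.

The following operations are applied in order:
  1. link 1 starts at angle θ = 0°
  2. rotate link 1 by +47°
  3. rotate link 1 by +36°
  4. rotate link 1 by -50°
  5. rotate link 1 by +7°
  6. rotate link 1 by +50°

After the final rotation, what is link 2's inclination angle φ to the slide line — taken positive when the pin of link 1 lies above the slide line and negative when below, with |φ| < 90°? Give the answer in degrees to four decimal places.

geometry: r = 50 mm, L = 139 mm, e = 4 mm; θ starts at 0°
rotate link 1 by +47°: θ ← 0° +47° = 47°
rotate link 1 by +36°: θ ← 47° +36° = 83°
rotate link 1 by -50°: θ ← 83° -50° = 33°
rotate link 1 by +7°: θ ← 33° +7° = 40°
rotate link 1 by +50°: θ ← 40° +50° = 90°
h = r sin θ − e = 50.000000 − 4 = 46.000000
sin φ = h / L = 46.000000 / 139 = 0.33093525
φ = arcsin(0.33093525) = 19.325551°

19.3256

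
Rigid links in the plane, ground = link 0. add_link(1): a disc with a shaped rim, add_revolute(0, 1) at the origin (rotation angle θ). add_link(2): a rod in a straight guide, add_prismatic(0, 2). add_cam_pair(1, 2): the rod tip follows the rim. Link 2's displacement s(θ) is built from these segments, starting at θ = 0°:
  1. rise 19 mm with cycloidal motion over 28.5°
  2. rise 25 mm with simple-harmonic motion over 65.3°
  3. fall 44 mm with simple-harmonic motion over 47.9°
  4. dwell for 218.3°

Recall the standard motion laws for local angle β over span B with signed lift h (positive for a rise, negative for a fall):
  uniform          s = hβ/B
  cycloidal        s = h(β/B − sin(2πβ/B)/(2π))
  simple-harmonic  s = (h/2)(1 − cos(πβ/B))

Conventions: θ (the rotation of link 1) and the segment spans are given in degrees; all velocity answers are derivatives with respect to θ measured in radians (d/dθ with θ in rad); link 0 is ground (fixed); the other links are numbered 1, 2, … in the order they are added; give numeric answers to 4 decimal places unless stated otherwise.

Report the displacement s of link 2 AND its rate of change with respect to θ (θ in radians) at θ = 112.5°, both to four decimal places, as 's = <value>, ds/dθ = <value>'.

segment 1 (0° to 28.5°, cycloidal, h = 19) is passed completely: s = 0.0000 + (19) = 19.0000
segment 2 (28.5° to 93.8°, simple-harmonic, h = 25) is passed completely: s = 19.0000 + (25) = 44.0000
θ = 112.5° falls in segment 3 (93.8° to 141.7°, simple-harmonic, h = -44): β = 112.5 − 93.8 = 18.7°, B = 47.9°; Δs = -44/2·(1 − cos(π·0.3904)) = -14.5736; s = 44.0000 − 14.5736 = 29.4264
velocity in seg [93.8°–141.7°] (simple-harmonic), θ in radians: β = 18.7° = 0.3264 rad, B = 47.9° = 0.8360 rad; ds/dθ = (πh/(2B)) sin(πβ/B) = (π·(-44)/(2·0.8360)) sin(π·0.3904) = -77.819552 mm/rad

s = 29.4264, ds/dθ = -77.8196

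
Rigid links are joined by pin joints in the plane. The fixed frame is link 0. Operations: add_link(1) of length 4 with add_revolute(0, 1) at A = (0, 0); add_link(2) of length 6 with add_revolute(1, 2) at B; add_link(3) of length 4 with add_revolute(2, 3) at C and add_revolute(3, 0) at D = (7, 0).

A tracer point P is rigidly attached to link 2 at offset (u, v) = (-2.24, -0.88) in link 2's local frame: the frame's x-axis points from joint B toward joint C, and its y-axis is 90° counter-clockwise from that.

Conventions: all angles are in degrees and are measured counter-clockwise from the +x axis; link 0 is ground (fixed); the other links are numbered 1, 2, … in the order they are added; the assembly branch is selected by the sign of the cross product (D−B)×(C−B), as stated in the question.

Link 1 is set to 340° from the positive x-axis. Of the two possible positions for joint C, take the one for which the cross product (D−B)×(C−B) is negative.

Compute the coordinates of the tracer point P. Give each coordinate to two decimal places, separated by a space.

A=(0,0), D=(7.00,0)
B = A + 4.00·(cos340°, sin340°) = (3.7588, -1.3681)
|BD| = 3.5181
circle(B,6.00) ∩ circle(D,4.00): a=4.6015, h=3.8505
  candidates: C₊=(6.5008,3.9687) cross=13.547; C₋=(9.4954,-3.1262) cross=-13.547
  branch - wants cross < 0 → take C=(9.4954,-3.1262) (cross=-13.547)
ex = (C−B)/|BC| = (0.9561,-0.2930); ey = (0.2930,0.9561)
P = B + -2.24·ex + -0.88·ey = (1.3592,-1.5531)

1.36 -1.55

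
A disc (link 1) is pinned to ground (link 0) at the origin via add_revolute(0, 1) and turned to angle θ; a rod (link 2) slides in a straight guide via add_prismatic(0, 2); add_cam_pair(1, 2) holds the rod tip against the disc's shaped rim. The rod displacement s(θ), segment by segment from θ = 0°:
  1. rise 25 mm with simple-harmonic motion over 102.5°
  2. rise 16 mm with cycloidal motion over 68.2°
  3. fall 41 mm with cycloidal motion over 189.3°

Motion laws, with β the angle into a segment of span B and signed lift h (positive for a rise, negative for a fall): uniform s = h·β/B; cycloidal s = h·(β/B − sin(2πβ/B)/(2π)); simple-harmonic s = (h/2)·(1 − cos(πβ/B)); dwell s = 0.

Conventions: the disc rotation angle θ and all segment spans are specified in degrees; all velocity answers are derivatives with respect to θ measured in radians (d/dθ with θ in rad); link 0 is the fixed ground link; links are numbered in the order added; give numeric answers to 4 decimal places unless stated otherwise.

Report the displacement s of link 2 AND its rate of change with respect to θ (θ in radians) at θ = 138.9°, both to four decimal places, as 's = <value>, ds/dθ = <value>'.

segment 1 (0° to 102.5°, simple-harmonic, h = 25) is passed completely: s = 0.0000 + (25) = 25.0000
θ = 138.9° falls in segment 2 (102.5° to 170.7°, cycloidal, h = 16): β = 138.9 − 102.5 = 36.4°, B = 68.2°; Δs = 16·(0.5337 − sin(2π·0.5337)/(2π)) = 9.0752; s = 25.0000 + 9.0752 = 34.0752
velocity in seg [102.5°–170.7°] (cycloidal), θ in radians: β = 36.4° = 0.6353 rad, B = 68.2° = 1.1903 rad; ds/dθ = (h/B)(1 − cos(2πβ/B)) = (16/1.1903)(1 − cos(2π·0.5337)) = 26.583008 mm/rad

s = 34.0752, ds/dθ = 26.5830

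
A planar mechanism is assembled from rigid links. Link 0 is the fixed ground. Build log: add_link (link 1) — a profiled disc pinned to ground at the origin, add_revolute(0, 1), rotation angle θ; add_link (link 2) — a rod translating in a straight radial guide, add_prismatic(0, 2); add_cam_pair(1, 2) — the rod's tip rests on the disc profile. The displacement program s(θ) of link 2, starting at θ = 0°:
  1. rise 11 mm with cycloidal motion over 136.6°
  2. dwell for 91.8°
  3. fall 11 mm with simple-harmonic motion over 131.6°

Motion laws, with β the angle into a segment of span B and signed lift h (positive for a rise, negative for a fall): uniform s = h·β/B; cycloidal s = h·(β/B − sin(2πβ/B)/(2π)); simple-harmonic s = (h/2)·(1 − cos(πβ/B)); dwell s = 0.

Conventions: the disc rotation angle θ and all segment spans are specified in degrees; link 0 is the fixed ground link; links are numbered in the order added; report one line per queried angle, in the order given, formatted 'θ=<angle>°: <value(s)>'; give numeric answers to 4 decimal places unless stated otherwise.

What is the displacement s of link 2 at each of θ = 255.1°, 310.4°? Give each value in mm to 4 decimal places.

seg 1 [0°–136.6°] cycloidal, h=11: full span → s += 11 → s = 11.0000
seg 2 [136.6°–228.4°] dwell: s stays 11.0000
seg 3 [228.4°–360°] simple-harmonic, h=-11: θ=255.1° here. β=26.7, B=131.6. -11/2·(1 − cos(π·0.2029)) = -1.0799 → s = 9.9201
seg 3 [228.4°–360°] simple-harmonic, h=-11: θ=310.4° here. β=82, B=131.6. -11/2·(1 − cos(π·0.6231)) = -7.5744 → s = 3.4256

θ=255.1°: 9.9201
θ=310.4°: 3.4256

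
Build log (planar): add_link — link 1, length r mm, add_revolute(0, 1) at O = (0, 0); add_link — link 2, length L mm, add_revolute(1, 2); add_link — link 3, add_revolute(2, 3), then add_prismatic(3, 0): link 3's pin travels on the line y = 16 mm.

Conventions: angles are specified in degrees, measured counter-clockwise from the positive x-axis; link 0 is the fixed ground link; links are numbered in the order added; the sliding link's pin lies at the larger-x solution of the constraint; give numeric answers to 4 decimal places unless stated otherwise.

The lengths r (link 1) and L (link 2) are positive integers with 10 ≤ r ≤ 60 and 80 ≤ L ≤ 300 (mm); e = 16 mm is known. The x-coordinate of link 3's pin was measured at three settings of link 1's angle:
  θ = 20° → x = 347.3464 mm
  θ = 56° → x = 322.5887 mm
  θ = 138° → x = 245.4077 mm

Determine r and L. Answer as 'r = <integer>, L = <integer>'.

constraint per measurement: (x − r cos θ)² + (r sin θ − e)² = L²
subtracting the θ₁ and θ₂ equations cancels the r² and L² terms:
r = (x₁² − x₂²) / (2[(x₁cos θ₁ + e sin θ₁) − (x₂cos θ₂ + e sin θ₂)]) = 59.9999 → r = 60
L² = (x₁ − r cos θ₁)² + (r sin θ₁ − e)² = 84680.9810 → L = 291.0000 → L = 291
check at θ₃=138°: x = 245.4077 (printed 245.4077) ✓

r = 60, L = 291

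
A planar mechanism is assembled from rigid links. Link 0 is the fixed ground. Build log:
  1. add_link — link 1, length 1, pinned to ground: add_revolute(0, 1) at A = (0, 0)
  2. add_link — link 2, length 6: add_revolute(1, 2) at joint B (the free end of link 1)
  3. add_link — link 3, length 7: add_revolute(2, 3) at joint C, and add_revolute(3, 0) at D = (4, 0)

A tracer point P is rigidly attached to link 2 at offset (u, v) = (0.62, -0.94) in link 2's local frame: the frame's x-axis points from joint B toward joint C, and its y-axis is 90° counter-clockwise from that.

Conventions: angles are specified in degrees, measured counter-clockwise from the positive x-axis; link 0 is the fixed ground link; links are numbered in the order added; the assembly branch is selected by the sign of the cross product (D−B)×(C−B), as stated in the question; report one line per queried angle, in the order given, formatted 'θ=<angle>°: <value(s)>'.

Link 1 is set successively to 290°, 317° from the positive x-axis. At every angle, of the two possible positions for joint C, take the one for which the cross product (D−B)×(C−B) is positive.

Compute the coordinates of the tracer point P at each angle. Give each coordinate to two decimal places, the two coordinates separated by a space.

A=(0,0), D=(4.00,0)
θ=290°: B = A + 1.00·(cos290°, sin290°) = (0.3420, -0.9397)
θ=290°: |BD| = 3.7767
θ=290°: circle(B,6.00) ∩ circle(D,7.00): a=0.1673, h=5.9977
θ=290°:   candidates: C₊=(-0.9882,4.9110) cross=22.652; C₋=(1.9964,-6.7071) cross=-22.652
θ=290°:   branch + wants cross > 0 → take C=(-0.9882,4.9110) (cross=22.652)
θ=290°: ex = (C−B)/|BC| = (-0.2217,0.9751); ey = (-0.9751,-0.2217)
θ=290°: P = B + 0.62·ex + -0.94·ey = (1.1212,-0.1267)
θ=317°: B = A + 1.00·(cos317°, sin317°) = (0.7314, -0.6820)
θ=317°: |BD| = 3.3390
θ=317°: circle(B,6.00) ∩ circle(D,7.00): a=-0.2772, h=5.9936
θ=317°:   candidates: C₊=(-0.7641,5.1286) cross=20.013; C₋=(1.6842,-6.6058) cross=-20.013
θ=317°:   branch + wants cross > 0 → take C=(-0.7641,5.1286) (cross=20.013)
θ=317°: ex = (C−B)/|BC| = (-0.2492,0.9684); ey = (-0.9684,-0.2492)
θ=317°: P = B + 0.62·ex + -0.94·ey = (1.4872,0.1527)

θ=290°: 1.12 -0.13
θ=317°: 1.49 0.15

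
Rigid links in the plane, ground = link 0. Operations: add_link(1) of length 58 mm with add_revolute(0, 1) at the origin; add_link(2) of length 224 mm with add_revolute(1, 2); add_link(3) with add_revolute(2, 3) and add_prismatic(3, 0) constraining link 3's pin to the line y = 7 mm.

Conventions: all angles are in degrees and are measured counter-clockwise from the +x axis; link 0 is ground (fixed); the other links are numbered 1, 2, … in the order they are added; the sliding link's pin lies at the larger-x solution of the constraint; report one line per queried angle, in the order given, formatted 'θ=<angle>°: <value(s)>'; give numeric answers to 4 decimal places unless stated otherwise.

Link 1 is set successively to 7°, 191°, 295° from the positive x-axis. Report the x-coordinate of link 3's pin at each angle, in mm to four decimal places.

geometry: r = 58 mm, L = 224 mm, e = 7 mm
θ=7°: crank pin P = (r cos θ, r sin θ) = (57.567677, 7.068422)
θ=7°: h = r sin θ − e = 7.068422 − 7 = 0.068422
θ=7°: x = r cos θ + √(L² − h²) = 57.567677 + 223.999990 = 281.567666
θ=191°: crank pin P = (r cos θ, r sin θ) = (-56.934377, -11.066922)
θ=191°: h = r sin θ − e = -11.066922 − 7 = -18.066922
θ=191°: x = r cos θ + √(L² − h²) = -56.934377 + 223.270209 = 166.335833
θ=295°: crank pin P = (r cos θ, r sin θ) = (24.511859, -52.565852)
θ=295°: h = r sin θ − e = -52.565852 − 7 = -59.565852
θ=295°: x = r cos θ + √(L² − h²) = 24.511859 + 215.934965 = 240.446825

θ=7°: 281.5677
θ=191°: 166.3358
θ=295°: 240.4468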